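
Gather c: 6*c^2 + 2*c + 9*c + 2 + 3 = 6*c^2 + 11*c + 5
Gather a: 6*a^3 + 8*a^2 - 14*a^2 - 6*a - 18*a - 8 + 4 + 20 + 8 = 6*a^3 - 6*a^2 - 24*a + 24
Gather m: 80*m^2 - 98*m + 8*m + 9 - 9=80*m^2 - 90*m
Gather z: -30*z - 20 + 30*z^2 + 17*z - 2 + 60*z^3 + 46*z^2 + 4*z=60*z^3 + 76*z^2 - 9*z - 22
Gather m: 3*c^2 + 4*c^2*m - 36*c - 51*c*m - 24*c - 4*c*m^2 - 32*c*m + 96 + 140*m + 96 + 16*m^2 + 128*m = 3*c^2 - 60*c + m^2*(16 - 4*c) + m*(4*c^2 - 83*c + 268) + 192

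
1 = 1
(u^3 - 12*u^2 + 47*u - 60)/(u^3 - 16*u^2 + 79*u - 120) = (u - 4)/(u - 8)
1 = 1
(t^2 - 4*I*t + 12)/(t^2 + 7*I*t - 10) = (t - 6*I)/(t + 5*I)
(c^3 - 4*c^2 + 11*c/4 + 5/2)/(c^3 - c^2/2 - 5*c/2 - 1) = (c - 5/2)/(c + 1)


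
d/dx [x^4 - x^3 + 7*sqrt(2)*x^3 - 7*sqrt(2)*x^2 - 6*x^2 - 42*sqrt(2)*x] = 4*x^3 - 3*x^2 + 21*sqrt(2)*x^2 - 14*sqrt(2)*x - 12*x - 42*sqrt(2)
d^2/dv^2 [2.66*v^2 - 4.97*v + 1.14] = 5.32000000000000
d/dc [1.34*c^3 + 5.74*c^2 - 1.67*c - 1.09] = 4.02*c^2 + 11.48*c - 1.67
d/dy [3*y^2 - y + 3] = 6*y - 1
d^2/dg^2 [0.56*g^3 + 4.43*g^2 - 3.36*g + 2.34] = 3.36*g + 8.86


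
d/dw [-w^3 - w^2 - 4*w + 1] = -3*w^2 - 2*w - 4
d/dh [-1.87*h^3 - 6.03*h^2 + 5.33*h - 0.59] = -5.61*h^2 - 12.06*h + 5.33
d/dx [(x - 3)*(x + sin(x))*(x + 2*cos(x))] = (3 - x)*(x + sin(x))*(2*sin(x) - 1) + (x - 3)*(x + 2*cos(x))*(cos(x) + 1) + (x + sin(x))*(x + 2*cos(x))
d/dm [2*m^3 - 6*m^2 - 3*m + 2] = 6*m^2 - 12*m - 3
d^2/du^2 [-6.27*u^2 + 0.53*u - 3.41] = -12.5400000000000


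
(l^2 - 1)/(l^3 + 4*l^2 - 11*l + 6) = (l + 1)/(l^2 + 5*l - 6)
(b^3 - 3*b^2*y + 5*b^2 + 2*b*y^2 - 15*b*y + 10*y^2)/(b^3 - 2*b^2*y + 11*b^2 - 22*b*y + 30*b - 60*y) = (b - y)/(b + 6)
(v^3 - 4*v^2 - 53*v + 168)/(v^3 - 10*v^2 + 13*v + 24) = (v + 7)/(v + 1)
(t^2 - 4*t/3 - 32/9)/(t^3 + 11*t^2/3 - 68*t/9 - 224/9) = (3*t + 4)/(3*t^2 + 19*t + 28)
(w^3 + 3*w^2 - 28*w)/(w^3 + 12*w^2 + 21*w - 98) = w*(w - 4)/(w^2 + 5*w - 14)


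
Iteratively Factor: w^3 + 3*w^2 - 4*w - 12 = (w - 2)*(w^2 + 5*w + 6) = (w - 2)*(w + 2)*(w + 3)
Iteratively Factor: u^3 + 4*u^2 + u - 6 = (u - 1)*(u^2 + 5*u + 6) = (u - 1)*(u + 2)*(u + 3)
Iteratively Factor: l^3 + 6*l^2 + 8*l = (l + 4)*(l^2 + 2*l) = (l + 2)*(l + 4)*(l)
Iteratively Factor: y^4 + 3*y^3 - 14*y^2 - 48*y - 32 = (y + 4)*(y^3 - y^2 - 10*y - 8) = (y + 2)*(y + 4)*(y^2 - 3*y - 4) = (y - 4)*(y + 2)*(y + 4)*(y + 1)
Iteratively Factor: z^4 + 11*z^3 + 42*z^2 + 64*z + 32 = (z + 4)*(z^3 + 7*z^2 + 14*z + 8) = (z + 1)*(z + 4)*(z^2 + 6*z + 8) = (z + 1)*(z + 4)^2*(z + 2)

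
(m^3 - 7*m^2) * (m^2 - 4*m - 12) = m^5 - 11*m^4 + 16*m^3 + 84*m^2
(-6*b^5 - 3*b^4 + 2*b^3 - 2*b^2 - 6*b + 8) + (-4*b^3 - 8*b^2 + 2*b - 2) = -6*b^5 - 3*b^4 - 2*b^3 - 10*b^2 - 4*b + 6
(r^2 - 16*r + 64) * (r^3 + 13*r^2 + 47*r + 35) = r^5 - 3*r^4 - 97*r^3 + 115*r^2 + 2448*r + 2240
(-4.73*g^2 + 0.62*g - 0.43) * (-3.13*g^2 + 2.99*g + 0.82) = 14.8049*g^4 - 16.0833*g^3 - 0.6789*g^2 - 0.7773*g - 0.3526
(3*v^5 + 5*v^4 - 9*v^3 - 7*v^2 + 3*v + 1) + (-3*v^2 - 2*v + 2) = 3*v^5 + 5*v^4 - 9*v^3 - 10*v^2 + v + 3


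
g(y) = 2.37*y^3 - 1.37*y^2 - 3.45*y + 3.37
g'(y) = 7.11*y^2 - 2.74*y - 3.45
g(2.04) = 10.75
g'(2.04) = 20.55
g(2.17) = 13.65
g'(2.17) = 24.08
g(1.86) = 7.46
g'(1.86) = 16.05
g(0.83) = 0.92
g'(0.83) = -0.83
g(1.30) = 1.78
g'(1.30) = 5.00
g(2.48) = 22.54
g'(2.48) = 33.48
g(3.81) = 101.41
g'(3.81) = 89.32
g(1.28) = 1.68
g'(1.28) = 4.69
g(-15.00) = -8251.88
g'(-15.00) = 1637.40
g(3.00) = 44.68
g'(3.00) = 52.32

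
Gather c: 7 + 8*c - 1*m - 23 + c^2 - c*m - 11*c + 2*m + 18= c^2 + c*(-m - 3) + m + 2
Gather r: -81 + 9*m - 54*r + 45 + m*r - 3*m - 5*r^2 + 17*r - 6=6*m - 5*r^2 + r*(m - 37) - 42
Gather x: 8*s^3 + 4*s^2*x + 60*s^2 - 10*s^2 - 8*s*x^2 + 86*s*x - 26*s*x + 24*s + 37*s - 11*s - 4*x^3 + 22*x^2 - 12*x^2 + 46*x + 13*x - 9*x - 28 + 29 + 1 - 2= 8*s^3 + 50*s^2 + 50*s - 4*x^3 + x^2*(10 - 8*s) + x*(4*s^2 + 60*s + 50)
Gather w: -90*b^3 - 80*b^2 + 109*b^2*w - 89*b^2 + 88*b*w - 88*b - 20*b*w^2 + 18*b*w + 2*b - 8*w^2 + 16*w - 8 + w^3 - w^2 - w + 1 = -90*b^3 - 169*b^2 - 86*b + w^3 + w^2*(-20*b - 9) + w*(109*b^2 + 106*b + 15) - 7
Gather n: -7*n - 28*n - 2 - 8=-35*n - 10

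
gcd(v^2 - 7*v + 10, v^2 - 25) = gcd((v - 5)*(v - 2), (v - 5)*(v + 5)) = v - 5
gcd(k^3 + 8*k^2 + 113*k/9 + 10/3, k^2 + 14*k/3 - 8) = k + 6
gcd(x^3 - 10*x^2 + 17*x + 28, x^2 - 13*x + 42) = x - 7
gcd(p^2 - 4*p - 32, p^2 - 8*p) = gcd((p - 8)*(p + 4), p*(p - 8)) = p - 8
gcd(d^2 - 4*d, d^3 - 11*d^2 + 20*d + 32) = d - 4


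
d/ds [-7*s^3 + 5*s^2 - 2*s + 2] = -21*s^2 + 10*s - 2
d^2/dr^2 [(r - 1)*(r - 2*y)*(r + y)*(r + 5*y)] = 12*r^2 + 24*r*y - 6*r - 14*y^2 - 8*y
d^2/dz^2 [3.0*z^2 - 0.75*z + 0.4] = 6.00000000000000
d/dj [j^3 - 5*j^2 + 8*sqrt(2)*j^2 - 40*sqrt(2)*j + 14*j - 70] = 3*j^2 - 10*j + 16*sqrt(2)*j - 40*sqrt(2) + 14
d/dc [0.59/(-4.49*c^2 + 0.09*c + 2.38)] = (5.2982*c - 0.0531)/(-4.49*c^2 + 0.09*c + 2.38)^2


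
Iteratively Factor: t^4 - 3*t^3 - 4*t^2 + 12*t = (t - 2)*(t^3 - t^2 - 6*t) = (t - 2)*(t + 2)*(t^2 - 3*t) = (t - 3)*(t - 2)*(t + 2)*(t)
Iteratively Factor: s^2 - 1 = (s + 1)*(s - 1)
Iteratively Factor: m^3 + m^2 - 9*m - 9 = (m + 3)*(m^2 - 2*m - 3) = (m + 1)*(m + 3)*(m - 3)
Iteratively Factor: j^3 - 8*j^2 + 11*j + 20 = (j - 5)*(j^2 - 3*j - 4) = (j - 5)*(j - 4)*(j + 1)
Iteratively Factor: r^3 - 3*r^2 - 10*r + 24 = (r - 2)*(r^2 - r - 12) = (r - 2)*(r + 3)*(r - 4)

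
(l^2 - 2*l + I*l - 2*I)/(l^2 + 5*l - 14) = (l + I)/(l + 7)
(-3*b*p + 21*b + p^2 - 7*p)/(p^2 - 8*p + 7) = (-3*b + p)/(p - 1)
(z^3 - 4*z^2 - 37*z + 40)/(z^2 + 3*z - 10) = (z^2 - 9*z + 8)/(z - 2)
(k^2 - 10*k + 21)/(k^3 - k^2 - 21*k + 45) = (k - 7)/(k^2 + 2*k - 15)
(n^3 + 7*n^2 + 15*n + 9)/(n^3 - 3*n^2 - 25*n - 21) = (n + 3)/(n - 7)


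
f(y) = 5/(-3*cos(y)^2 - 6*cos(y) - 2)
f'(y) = 5*(-6*sin(y)*cos(y) - 6*sin(y))/(-3*cos(y)^2 - 6*cos(y) - 2)^2 = -30*(cos(y) + 1)*sin(y)/(3*cos(y)^2 + 6*cos(y) + 2)^2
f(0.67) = -0.59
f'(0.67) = -0.46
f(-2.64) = 5.24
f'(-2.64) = 1.95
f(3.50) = 5.06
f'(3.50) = 0.69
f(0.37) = -0.49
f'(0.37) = -0.20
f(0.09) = -0.46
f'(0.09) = -0.04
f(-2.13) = 14.76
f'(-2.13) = 104.05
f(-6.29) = -0.45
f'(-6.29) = 0.00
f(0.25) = -0.47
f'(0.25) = -0.13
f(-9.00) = 5.12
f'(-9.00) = 1.15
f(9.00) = 5.12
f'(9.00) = -1.15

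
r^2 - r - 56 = (r - 8)*(r + 7)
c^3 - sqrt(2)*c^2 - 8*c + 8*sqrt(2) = (c - 2*sqrt(2))*(c - sqrt(2))*(c + 2*sqrt(2))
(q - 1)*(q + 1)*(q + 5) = q^3 + 5*q^2 - q - 5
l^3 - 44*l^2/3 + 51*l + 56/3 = (l - 8)*(l - 7)*(l + 1/3)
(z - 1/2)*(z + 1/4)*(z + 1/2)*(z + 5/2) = z^4 + 11*z^3/4 + 3*z^2/8 - 11*z/16 - 5/32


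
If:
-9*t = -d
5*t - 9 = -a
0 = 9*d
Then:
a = 9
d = 0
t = 0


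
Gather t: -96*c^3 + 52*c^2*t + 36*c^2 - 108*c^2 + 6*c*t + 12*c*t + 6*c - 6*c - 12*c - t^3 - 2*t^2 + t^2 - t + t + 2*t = -96*c^3 - 72*c^2 - 12*c - t^3 - t^2 + t*(52*c^2 + 18*c + 2)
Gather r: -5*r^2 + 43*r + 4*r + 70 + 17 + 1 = -5*r^2 + 47*r + 88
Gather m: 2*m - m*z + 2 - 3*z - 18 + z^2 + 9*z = m*(2 - z) + z^2 + 6*z - 16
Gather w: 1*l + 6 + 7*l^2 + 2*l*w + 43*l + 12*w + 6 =7*l^2 + 44*l + w*(2*l + 12) + 12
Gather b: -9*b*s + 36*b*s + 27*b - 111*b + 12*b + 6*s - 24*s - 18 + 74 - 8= b*(27*s - 72) - 18*s + 48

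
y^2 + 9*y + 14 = (y + 2)*(y + 7)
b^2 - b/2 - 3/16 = (b - 3/4)*(b + 1/4)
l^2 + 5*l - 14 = (l - 2)*(l + 7)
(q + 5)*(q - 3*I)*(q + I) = q^3 + 5*q^2 - 2*I*q^2 + 3*q - 10*I*q + 15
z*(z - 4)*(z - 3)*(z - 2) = z^4 - 9*z^3 + 26*z^2 - 24*z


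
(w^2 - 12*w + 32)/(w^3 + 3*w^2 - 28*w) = (w - 8)/(w*(w + 7))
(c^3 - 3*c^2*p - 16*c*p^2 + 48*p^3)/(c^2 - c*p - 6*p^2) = (c^2 - 16*p^2)/(c + 2*p)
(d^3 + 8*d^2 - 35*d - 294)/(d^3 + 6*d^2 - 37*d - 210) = (d + 7)/(d + 5)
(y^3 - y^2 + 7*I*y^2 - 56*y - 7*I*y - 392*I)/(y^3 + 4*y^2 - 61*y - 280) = (y + 7*I)/(y + 5)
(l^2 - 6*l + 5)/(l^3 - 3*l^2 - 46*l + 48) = (l - 5)/(l^2 - 2*l - 48)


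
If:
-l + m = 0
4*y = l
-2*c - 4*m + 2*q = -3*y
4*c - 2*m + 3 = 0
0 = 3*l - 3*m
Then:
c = 2*y - 3/4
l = 4*y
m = 4*y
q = 17*y/2 - 3/4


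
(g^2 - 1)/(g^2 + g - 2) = (g + 1)/(g + 2)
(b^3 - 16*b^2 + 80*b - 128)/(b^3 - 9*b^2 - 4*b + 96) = (b - 4)/(b + 3)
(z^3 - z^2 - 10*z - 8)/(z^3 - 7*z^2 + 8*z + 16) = (z + 2)/(z - 4)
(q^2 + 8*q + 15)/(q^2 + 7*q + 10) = (q + 3)/(q + 2)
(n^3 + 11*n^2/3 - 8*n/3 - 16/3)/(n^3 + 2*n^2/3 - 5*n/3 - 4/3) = (n + 4)/(n + 1)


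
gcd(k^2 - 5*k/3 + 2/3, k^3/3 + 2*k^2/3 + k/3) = 1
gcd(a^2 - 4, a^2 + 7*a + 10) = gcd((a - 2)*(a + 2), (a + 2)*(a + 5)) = a + 2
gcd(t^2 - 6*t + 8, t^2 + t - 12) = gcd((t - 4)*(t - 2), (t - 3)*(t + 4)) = 1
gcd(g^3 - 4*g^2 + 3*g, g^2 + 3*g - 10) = 1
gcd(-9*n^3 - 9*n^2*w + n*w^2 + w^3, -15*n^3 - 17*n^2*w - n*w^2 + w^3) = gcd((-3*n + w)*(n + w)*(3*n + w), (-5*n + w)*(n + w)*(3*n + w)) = 3*n^2 + 4*n*w + w^2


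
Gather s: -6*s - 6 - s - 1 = -7*s - 7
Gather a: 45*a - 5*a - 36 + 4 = 40*a - 32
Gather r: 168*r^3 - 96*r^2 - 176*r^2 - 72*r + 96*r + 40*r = 168*r^3 - 272*r^2 + 64*r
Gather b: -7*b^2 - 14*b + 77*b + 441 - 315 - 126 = -7*b^2 + 63*b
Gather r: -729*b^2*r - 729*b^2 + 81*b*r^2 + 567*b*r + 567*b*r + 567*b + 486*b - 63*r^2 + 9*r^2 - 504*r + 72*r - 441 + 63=-729*b^2 + 1053*b + r^2*(81*b - 54) + r*(-729*b^2 + 1134*b - 432) - 378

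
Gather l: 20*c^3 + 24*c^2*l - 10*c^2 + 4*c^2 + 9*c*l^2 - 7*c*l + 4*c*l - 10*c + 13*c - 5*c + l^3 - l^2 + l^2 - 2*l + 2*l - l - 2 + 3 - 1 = 20*c^3 - 6*c^2 + 9*c*l^2 - 2*c + l^3 + l*(24*c^2 - 3*c - 1)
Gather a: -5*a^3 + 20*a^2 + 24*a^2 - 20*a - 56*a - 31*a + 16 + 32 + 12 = -5*a^3 + 44*a^2 - 107*a + 60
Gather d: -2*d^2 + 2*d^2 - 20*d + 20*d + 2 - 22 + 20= 0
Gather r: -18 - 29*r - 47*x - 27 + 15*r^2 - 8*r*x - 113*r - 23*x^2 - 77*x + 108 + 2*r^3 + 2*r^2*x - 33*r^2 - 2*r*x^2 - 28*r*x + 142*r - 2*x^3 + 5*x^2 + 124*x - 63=2*r^3 + r^2*(2*x - 18) + r*(-2*x^2 - 36*x) - 2*x^3 - 18*x^2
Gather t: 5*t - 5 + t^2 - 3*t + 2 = t^2 + 2*t - 3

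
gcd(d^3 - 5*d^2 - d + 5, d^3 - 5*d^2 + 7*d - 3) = d - 1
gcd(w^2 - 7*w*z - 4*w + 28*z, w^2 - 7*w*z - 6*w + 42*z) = -w + 7*z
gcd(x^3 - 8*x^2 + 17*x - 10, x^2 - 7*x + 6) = x - 1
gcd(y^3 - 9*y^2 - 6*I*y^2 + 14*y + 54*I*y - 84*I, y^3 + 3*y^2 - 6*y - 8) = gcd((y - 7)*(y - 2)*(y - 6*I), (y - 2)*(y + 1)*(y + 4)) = y - 2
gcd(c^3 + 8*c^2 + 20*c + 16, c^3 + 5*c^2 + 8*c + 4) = c^2 + 4*c + 4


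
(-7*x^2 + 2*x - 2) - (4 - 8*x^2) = x^2 + 2*x - 6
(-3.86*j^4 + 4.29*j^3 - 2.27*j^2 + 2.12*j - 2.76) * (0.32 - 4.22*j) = 16.2892*j^5 - 19.339*j^4 + 10.9522*j^3 - 9.6728*j^2 + 12.3256*j - 0.8832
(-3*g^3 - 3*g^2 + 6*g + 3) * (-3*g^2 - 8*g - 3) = 9*g^5 + 33*g^4 + 15*g^3 - 48*g^2 - 42*g - 9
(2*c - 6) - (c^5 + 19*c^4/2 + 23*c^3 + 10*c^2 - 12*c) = -c^5 - 19*c^4/2 - 23*c^3 - 10*c^2 + 14*c - 6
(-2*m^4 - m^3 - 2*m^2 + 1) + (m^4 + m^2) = -m^4 - m^3 - m^2 + 1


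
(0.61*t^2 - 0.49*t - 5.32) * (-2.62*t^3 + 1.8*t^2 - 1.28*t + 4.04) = -1.5982*t^5 + 2.3818*t^4 + 12.2756*t^3 - 6.4844*t^2 + 4.83*t - 21.4928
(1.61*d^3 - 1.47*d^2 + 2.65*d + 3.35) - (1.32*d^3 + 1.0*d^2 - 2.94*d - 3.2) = 0.29*d^3 - 2.47*d^2 + 5.59*d + 6.55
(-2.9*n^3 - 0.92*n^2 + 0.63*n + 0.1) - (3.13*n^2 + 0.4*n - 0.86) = -2.9*n^3 - 4.05*n^2 + 0.23*n + 0.96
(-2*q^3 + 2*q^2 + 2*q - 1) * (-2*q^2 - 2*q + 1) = 4*q^5 - 10*q^3 + 4*q - 1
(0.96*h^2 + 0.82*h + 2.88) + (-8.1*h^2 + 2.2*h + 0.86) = -7.14*h^2 + 3.02*h + 3.74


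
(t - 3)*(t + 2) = t^2 - t - 6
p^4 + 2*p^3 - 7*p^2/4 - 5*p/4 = p*(p - 1)*(p + 1/2)*(p + 5/2)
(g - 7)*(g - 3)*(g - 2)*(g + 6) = g^4 - 6*g^3 - 31*g^2 + 204*g - 252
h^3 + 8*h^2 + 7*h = h*(h + 1)*(h + 7)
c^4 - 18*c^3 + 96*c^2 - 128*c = c*(c - 8)^2*(c - 2)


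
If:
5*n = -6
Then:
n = -6/5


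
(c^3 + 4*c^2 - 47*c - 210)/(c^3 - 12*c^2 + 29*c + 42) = (c^2 + 11*c + 30)/(c^2 - 5*c - 6)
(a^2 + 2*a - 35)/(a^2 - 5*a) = (a + 7)/a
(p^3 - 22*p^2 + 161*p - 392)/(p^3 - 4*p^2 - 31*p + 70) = (p^2 - 15*p + 56)/(p^2 + 3*p - 10)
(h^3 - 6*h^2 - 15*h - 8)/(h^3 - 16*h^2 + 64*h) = (h^2 + 2*h + 1)/(h*(h - 8))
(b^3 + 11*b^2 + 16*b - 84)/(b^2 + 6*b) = b + 5 - 14/b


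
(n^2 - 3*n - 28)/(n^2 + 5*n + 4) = (n - 7)/(n + 1)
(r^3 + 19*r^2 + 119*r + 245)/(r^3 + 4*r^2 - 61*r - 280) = (r + 7)/(r - 8)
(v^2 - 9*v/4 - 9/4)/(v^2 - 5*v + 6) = (v + 3/4)/(v - 2)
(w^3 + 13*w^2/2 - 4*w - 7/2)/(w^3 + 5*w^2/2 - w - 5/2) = (2*w^2 + 15*w + 7)/(2*w^2 + 7*w + 5)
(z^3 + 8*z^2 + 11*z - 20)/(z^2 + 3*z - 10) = (z^2 + 3*z - 4)/(z - 2)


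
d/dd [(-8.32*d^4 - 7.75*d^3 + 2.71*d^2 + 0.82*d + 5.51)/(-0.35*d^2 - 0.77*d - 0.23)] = (5.824*d^5 + 21.9317*d^4 + 19.5894*d^3 + 3.5478*d^2 + 2.6104*d + 4.0541)/(0.1225*d^4 + 0.539*d^3 + 0.7539*d^2 + 0.3542*d + 0.0529)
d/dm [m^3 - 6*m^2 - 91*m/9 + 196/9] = 3*m^2 - 12*m - 91/9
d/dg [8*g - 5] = 8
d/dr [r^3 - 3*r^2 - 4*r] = 3*r^2 - 6*r - 4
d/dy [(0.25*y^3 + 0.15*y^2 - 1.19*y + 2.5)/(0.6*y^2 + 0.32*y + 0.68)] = (0.15*y^4 + 0.16*y^3 + 1.272*y^2 - 2.796*y - 1.6092)/(0.36*y^4 + 0.384*y^3 + 0.9184*y^2 + 0.4352*y + 0.4624)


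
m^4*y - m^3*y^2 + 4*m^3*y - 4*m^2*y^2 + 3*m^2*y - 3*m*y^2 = m*(m + 3)*(m - y)*(m*y + y)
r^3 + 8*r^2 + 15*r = r*(r + 3)*(r + 5)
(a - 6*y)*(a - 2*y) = a^2 - 8*a*y + 12*y^2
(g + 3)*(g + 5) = g^2 + 8*g + 15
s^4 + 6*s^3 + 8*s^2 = s^2*(s + 2)*(s + 4)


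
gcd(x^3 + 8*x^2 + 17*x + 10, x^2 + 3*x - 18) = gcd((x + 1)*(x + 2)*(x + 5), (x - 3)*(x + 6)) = 1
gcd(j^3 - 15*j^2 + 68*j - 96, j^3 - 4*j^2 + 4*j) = 1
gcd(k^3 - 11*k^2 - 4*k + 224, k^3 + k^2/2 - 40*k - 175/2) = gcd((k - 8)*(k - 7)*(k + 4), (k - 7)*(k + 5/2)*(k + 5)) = k - 7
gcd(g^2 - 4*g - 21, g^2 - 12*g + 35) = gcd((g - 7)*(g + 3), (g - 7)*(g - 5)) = g - 7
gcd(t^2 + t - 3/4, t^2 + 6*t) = 1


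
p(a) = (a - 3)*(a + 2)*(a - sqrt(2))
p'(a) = (a - 3)*(a + 2) + (a - 3)*(a - sqrt(2)) + (a + 2)*(a - sqrt(2))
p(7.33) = 238.99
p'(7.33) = 121.21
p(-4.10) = -82.22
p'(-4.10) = 65.64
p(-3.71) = -58.80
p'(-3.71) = 54.62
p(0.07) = 8.15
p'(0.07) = -4.91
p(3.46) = 5.14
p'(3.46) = 14.62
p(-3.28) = -37.73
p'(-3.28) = 43.53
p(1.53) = -0.60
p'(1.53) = -4.95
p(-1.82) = 2.81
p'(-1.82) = 14.14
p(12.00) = 1333.81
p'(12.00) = 369.47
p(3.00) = 0.00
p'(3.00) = 7.93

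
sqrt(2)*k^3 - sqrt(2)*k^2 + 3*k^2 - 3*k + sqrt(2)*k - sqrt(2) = (k - 1)*(k + sqrt(2))*(sqrt(2)*k + 1)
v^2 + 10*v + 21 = (v + 3)*(v + 7)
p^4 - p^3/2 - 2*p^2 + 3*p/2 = p*(p - 1)^2*(p + 3/2)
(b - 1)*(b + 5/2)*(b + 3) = b^3 + 9*b^2/2 + 2*b - 15/2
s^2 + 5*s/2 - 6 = (s - 3/2)*(s + 4)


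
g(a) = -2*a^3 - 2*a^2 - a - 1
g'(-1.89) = -14.87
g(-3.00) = 38.00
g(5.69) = -439.88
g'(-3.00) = -43.00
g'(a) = -6*a^2 - 4*a - 1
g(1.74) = -19.33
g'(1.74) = -26.13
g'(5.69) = -218.02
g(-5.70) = 310.11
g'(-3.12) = -46.93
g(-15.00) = 6314.00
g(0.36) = -1.71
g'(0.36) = -3.22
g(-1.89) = 7.25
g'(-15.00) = -1291.00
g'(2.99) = -66.60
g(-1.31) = 1.37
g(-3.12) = 43.39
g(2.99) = -75.33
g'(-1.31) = -6.06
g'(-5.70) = -173.14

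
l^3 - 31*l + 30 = (l - 5)*(l - 1)*(l + 6)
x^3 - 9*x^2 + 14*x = x*(x - 7)*(x - 2)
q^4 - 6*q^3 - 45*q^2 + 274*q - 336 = (q - 8)*(q - 3)*(q - 2)*(q + 7)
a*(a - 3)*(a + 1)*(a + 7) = a^4 + 5*a^3 - 17*a^2 - 21*a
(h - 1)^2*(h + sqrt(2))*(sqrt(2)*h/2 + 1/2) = sqrt(2)*h^4/2 - sqrt(2)*h^3 + 3*h^3/2 - 3*h^2 + sqrt(2)*h^2 - sqrt(2)*h + 3*h/2 + sqrt(2)/2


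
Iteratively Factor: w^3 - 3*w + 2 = (w - 1)*(w^2 + w - 2) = (w - 1)*(w + 2)*(w - 1)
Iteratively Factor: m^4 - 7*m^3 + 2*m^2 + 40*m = (m)*(m^3 - 7*m^2 + 2*m + 40) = m*(m - 5)*(m^2 - 2*m - 8) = m*(m - 5)*(m + 2)*(m - 4)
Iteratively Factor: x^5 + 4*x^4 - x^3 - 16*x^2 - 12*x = (x + 3)*(x^4 + x^3 - 4*x^2 - 4*x) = (x + 1)*(x + 3)*(x^3 - 4*x) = (x + 1)*(x + 2)*(x + 3)*(x^2 - 2*x) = x*(x + 1)*(x + 2)*(x + 3)*(x - 2)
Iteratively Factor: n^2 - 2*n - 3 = (n + 1)*(n - 3)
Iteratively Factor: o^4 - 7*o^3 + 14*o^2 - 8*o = (o)*(o^3 - 7*o^2 + 14*o - 8) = o*(o - 2)*(o^2 - 5*o + 4) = o*(o - 4)*(o - 2)*(o - 1)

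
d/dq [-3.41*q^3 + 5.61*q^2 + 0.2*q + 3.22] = -10.23*q^2 + 11.22*q + 0.2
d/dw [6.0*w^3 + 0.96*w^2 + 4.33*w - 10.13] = 18.0*w^2 + 1.92*w + 4.33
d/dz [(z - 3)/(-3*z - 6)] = -5/(3*(z + 2)^2)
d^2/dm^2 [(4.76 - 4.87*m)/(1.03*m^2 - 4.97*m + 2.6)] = (-(2.06*m - 4.97)*(4.12*m - 9.94)*(4.87*m - 4.76) + (30.0966*m - 58.2134)*(1.03*m^2 - 4.97*m + 2.6))/(1.03*m^2 - 4.97*m + 2.6)^3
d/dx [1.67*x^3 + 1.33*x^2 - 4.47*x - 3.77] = 5.01*x^2 + 2.66*x - 4.47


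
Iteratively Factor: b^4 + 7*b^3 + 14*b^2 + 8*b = (b + 4)*(b^3 + 3*b^2 + 2*b) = (b + 2)*(b + 4)*(b^2 + b) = (b + 1)*(b + 2)*(b + 4)*(b)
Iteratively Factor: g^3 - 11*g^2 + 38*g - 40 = (g - 5)*(g^2 - 6*g + 8) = (g - 5)*(g - 2)*(g - 4)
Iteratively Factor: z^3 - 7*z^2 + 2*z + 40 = (z - 5)*(z^2 - 2*z - 8) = (z - 5)*(z + 2)*(z - 4)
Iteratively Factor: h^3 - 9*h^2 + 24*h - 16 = (h - 4)*(h^2 - 5*h + 4) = (h - 4)^2*(h - 1)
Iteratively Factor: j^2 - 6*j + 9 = (j - 3)*(j - 3)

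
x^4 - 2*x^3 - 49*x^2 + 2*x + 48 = (x - 8)*(x - 1)*(x + 1)*(x + 6)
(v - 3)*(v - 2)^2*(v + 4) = v^4 - 3*v^3 - 12*v^2 + 52*v - 48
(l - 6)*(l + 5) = l^2 - l - 30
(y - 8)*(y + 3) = y^2 - 5*y - 24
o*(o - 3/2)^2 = o^3 - 3*o^2 + 9*o/4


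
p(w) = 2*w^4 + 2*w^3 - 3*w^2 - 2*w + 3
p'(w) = 8*w^3 + 6*w^2 - 6*w - 2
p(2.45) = 81.56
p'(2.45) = 136.96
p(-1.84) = 6.99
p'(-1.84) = -20.48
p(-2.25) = 20.79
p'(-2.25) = -49.25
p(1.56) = 12.02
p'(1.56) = 33.61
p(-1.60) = 3.44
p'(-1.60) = -9.81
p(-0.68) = 2.77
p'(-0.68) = 2.34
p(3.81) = 483.88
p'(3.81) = 504.69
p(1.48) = 9.55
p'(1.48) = 28.20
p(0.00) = 3.00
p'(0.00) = -2.00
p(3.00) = 186.00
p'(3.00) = 250.00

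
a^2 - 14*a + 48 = (a - 8)*(a - 6)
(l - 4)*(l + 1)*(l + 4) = l^3 + l^2 - 16*l - 16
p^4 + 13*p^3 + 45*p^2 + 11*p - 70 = (p - 1)*(p + 2)*(p + 5)*(p + 7)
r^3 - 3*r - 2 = (r - 2)*(r + 1)^2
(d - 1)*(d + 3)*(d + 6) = d^3 + 8*d^2 + 9*d - 18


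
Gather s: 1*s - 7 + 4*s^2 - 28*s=4*s^2 - 27*s - 7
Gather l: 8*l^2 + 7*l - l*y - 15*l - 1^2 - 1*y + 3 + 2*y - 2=8*l^2 + l*(-y - 8) + y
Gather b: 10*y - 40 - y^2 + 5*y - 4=-y^2 + 15*y - 44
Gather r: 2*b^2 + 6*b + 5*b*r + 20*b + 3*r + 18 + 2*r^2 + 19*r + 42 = 2*b^2 + 26*b + 2*r^2 + r*(5*b + 22) + 60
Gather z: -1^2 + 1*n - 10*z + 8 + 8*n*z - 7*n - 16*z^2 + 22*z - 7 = -6*n - 16*z^2 + z*(8*n + 12)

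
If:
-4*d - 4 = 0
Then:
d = -1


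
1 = 1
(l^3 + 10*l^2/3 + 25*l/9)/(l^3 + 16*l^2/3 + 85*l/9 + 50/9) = l/(l + 2)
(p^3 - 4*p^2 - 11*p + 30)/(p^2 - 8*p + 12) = (p^2 - 2*p - 15)/(p - 6)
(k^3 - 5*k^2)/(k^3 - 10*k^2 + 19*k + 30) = k^2/(k^2 - 5*k - 6)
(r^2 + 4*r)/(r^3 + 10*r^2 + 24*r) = 1/(r + 6)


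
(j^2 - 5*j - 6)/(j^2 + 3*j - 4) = (j^2 - 5*j - 6)/(j^2 + 3*j - 4)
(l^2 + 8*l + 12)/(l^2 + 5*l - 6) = (l + 2)/(l - 1)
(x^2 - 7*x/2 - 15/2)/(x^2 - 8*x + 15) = (x + 3/2)/(x - 3)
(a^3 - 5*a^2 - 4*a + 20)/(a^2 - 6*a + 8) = (a^2 - 3*a - 10)/(a - 4)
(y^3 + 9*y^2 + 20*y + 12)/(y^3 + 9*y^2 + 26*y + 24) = (y^2 + 7*y + 6)/(y^2 + 7*y + 12)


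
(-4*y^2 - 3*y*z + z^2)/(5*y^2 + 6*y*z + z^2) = (-4*y + z)/(5*y + z)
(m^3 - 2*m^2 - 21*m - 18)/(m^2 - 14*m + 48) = (m^2 + 4*m + 3)/(m - 8)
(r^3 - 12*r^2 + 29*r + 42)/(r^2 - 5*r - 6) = r - 7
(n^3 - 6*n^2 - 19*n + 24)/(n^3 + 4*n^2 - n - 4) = (n^2 - 5*n - 24)/(n^2 + 5*n + 4)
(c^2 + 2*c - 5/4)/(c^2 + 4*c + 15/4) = (2*c - 1)/(2*c + 3)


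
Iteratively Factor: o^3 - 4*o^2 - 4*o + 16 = (o + 2)*(o^2 - 6*o + 8) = (o - 2)*(o + 2)*(o - 4)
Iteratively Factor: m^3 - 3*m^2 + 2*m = (m - 1)*(m^2 - 2*m) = (m - 2)*(m - 1)*(m)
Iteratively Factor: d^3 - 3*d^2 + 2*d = (d - 1)*(d^2 - 2*d) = (d - 2)*(d - 1)*(d)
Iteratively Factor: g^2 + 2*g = (g)*(g + 2)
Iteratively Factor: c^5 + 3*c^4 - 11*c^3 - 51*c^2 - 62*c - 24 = (c - 4)*(c^4 + 7*c^3 + 17*c^2 + 17*c + 6) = (c - 4)*(c + 3)*(c^3 + 4*c^2 + 5*c + 2) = (c - 4)*(c + 1)*(c + 3)*(c^2 + 3*c + 2) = (c - 4)*(c + 1)^2*(c + 3)*(c + 2)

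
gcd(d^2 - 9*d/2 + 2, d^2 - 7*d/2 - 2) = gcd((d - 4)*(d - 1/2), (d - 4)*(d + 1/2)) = d - 4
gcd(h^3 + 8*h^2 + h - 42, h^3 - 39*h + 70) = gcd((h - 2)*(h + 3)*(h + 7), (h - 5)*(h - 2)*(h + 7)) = h^2 + 5*h - 14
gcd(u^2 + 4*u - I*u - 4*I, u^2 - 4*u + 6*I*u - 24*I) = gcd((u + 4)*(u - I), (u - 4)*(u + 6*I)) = 1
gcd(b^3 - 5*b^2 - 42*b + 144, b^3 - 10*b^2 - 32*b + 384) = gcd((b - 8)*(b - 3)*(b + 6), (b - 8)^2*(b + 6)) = b^2 - 2*b - 48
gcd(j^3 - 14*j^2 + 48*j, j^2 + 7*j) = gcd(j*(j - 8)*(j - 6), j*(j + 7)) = j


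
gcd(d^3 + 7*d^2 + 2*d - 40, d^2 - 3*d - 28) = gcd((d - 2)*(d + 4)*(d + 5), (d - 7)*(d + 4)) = d + 4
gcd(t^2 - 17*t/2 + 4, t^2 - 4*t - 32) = t - 8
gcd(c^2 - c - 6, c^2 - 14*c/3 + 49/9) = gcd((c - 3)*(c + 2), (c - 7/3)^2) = 1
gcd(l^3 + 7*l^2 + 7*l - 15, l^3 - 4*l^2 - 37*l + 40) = l^2 + 4*l - 5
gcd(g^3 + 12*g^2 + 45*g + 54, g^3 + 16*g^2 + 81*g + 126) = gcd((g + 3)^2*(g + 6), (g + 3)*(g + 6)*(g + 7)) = g^2 + 9*g + 18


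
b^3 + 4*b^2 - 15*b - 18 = (b - 3)*(b + 1)*(b + 6)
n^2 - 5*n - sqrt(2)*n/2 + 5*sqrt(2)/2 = (n - 5)*(n - sqrt(2)/2)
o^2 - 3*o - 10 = (o - 5)*(o + 2)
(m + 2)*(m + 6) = m^2 + 8*m + 12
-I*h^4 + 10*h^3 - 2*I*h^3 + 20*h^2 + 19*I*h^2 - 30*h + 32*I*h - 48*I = (h + 3)*(h + 2*I)*(h + 8*I)*(-I*h + I)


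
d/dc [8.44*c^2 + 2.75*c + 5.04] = 16.88*c + 2.75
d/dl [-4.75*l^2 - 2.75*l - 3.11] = -9.5*l - 2.75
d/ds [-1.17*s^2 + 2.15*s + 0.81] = 2.15 - 2.34*s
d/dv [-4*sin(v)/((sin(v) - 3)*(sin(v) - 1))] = 4*(sin(v)^2 - 3)*cos(v)/((sin(v) - 3)^2*(sin(v) - 1)^2)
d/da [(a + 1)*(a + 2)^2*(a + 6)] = 4*a^3 + 33*a^2 + 76*a + 52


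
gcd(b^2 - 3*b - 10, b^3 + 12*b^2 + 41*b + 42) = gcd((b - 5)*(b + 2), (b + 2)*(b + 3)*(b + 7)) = b + 2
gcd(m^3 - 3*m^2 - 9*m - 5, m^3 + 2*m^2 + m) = m^2 + 2*m + 1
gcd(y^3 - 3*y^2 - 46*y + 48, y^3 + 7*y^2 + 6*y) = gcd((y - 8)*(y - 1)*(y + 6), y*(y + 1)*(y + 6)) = y + 6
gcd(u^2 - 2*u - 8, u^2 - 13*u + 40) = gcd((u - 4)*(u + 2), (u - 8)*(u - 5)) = 1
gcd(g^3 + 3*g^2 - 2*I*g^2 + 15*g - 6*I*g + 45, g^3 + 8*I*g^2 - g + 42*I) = g + 3*I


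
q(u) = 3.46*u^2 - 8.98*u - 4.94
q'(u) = 6.92*u - 8.98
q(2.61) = -4.81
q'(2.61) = 9.08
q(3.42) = 4.82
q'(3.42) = 14.69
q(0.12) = -5.97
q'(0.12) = -8.15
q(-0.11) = -3.91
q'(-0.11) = -9.74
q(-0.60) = 1.69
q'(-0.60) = -13.13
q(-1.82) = 22.86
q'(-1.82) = -21.57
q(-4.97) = 125.16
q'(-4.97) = -43.37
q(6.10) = 69.03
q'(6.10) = 33.23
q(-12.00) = 601.06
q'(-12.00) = -92.02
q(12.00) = 385.54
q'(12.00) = 74.06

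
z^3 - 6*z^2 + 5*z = z*(z - 5)*(z - 1)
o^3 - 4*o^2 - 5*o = o*(o - 5)*(o + 1)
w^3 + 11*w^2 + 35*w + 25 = (w + 1)*(w + 5)^2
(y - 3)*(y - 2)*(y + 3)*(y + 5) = y^4 + 3*y^3 - 19*y^2 - 27*y + 90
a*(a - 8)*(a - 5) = a^3 - 13*a^2 + 40*a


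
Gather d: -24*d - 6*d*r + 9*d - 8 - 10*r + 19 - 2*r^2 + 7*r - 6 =d*(-6*r - 15) - 2*r^2 - 3*r + 5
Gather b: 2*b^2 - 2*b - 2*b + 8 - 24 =2*b^2 - 4*b - 16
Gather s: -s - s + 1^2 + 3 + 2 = 6 - 2*s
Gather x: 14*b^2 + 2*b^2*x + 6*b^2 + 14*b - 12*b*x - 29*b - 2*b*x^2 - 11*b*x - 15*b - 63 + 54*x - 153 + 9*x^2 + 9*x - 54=20*b^2 - 30*b + x^2*(9 - 2*b) + x*(2*b^2 - 23*b + 63) - 270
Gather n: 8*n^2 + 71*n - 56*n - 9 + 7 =8*n^2 + 15*n - 2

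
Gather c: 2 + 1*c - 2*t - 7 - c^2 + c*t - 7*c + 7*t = -c^2 + c*(t - 6) + 5*t - 5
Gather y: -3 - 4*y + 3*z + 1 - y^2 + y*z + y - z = -y^2 + y*(z - 3) + 2*z - 2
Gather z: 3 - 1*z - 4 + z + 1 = 0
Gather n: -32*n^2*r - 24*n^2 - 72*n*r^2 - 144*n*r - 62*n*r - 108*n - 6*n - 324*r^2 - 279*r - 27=n^2*(-32*r - 24) + n*(-72*r^2 - 206*r - 114) - 324*r^2 - 279*r - 27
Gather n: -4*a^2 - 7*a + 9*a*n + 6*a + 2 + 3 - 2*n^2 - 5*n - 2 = -4*a^2 - a - 2*n^2 + n*(9*a - 5) + 3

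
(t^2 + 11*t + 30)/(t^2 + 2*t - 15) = (t + 6)/(t - 3)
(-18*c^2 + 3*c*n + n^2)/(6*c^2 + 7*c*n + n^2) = (-3*c + n)/(c + n)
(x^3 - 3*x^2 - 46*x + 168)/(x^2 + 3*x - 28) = x - 6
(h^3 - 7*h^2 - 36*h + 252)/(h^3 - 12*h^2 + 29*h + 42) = (h + 6)/(h + 1)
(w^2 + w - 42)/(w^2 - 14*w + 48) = (w + 7)/(w - 8)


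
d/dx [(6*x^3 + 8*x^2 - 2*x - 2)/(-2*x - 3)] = 2*(-12*x^3 - 35*x^2 - 24*x + 1)/(4*x^2 + 12*x + 9)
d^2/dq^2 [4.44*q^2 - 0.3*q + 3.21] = 8.88000000000000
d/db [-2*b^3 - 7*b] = -6*b^2 - 7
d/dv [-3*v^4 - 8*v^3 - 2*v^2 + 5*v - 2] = -12*v^3 - 24*v^2 - 4*v + 5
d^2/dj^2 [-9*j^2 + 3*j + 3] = -18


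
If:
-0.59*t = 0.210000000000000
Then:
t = -0.36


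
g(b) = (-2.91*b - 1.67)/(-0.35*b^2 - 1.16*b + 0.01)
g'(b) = (-2.91*b - 1.67)*(0.7*b + 1.16)/(-0.35*b^2 - 1.16*b + 0.01)^2 - 2.91/(-0.35*b^2 - 1.16*b + 0.01) = (1.0185*b^2 + 3.3756*b - (0.7*b + 1.16)*(2.91*b + 1.67) - 0.0291)/(0.35*b^2 + 1.16*b - 0.01)^2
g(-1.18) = 1.98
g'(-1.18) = -2.52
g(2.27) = 1.87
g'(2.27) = -0.50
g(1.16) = 2.79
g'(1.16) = -1.44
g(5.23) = 1.08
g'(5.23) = -0.15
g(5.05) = 1.11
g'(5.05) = -0.16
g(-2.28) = 5.94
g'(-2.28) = -6.59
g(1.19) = 2.75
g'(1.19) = -1.38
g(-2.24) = 5.69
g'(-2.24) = -6.14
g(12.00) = 0.57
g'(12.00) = -0.04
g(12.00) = 0.57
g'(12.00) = -0.04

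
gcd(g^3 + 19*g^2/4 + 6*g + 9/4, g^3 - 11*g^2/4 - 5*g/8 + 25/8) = g + 1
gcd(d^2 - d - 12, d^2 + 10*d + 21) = d + 3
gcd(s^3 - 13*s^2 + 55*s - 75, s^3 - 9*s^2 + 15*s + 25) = s^2 - 10*s + 25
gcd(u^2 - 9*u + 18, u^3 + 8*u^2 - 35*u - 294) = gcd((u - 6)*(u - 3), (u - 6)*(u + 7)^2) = u - 6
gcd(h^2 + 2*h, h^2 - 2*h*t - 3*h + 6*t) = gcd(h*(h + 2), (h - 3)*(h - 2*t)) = 1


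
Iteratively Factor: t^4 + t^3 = (t)*(t^3 + t^2) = t^2*(t^2 + t) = t^3*(t + 1)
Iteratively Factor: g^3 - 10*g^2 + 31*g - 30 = (g - 3)*(g^2 - 7*g + 10) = (g - 5)*(g - 3)*(g - 2)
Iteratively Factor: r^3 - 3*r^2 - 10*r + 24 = (r - 4)*(r^2 + r - 6) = (r - 4)*(r + 3)*(r - 2)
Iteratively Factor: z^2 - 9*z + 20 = (z - 4)*(z - 5)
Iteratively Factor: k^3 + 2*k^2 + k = (k)*(k^2 + 2*k + 1) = k*(k + 1)*(k + 1)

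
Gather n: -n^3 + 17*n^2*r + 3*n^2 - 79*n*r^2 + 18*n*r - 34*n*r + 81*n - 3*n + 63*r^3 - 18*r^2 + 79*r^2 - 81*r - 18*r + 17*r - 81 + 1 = -n^3 + n^2*(17*r + 3) + n*(-79*r^2 - 16*r + 78) + 63*r^3 + 61*r^2 - 82*r - 80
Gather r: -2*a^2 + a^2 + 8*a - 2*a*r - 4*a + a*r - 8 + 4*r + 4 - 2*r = -a^2 + 4*a + r*(2 - a) - 4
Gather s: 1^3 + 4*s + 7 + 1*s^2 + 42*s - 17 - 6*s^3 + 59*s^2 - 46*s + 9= -6*s^3 + 60*s^2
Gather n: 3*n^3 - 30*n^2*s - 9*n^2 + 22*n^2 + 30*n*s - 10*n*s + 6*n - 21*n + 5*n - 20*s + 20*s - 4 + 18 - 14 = 3*n^3 + n^2*(13 - 30*s) + n*(20*s - 10)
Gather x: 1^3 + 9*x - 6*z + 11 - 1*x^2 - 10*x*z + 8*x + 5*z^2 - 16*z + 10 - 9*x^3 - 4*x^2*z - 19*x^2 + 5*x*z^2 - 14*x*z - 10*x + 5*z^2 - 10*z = -9*x^3 + x^2*(-4*z - 20) + x*(5*z^2 - 24*z + 7) + 10*z^2 - 32*z + 22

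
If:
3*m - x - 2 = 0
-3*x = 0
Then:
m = 2/3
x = 0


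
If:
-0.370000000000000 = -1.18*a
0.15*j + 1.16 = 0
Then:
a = 0.31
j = -7.73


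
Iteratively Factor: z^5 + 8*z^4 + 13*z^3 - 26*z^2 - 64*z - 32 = (z + 4)*(z^4 + 4*z^3 - 3*z^2 - 14*z - 8) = (z + 1)*(z + 4)*(z^3 + 3*z^2 - 6*z - 8) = (z + 1)*(z + 4)^2*(z^2 - z - 2) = (z - 2)*(z + 1)*(z + 4)^2*(z + 1)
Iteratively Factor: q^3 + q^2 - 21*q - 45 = (q + 3)*(q^2 - 2*q - 15) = (q - 5)*(q + 3)*(q + 3)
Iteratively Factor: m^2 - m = (m - 1)*(m)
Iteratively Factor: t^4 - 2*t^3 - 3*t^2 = (t + 1)*(t^3 - 3*t^2) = (t - 3)*(t + 1)*(t^2) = t*(t - 3)*(t + 1)*(t)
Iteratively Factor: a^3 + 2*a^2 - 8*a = (a - 2)*(a^2 + 4*a) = (a - 2)*(a + 4)*(a)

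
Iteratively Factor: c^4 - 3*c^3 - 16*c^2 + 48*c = (c + 4)*(c^3 - 7*c^2 + 12*c) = c*(c + 4)*(c^2 - 7*c + 12) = c*(c - 4)*(c + 4)*(c - 3)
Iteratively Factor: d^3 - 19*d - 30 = (d + 2)*(d^2 - 2*d - 15) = (d + 2)*(d + 3)*(d - 5)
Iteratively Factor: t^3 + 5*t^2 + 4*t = (t)*(t^2 + 5*t + 4) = t*(t + 1)*(t + 4)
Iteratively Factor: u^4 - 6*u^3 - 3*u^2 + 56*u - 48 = (u + 3)*(u^3 - 9*u^2 + 24*u - 16) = (u - 1)*(u + 3)*(u^2 - 8*u + 16) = (u - 4)*(u - 1)*(u + 3)*(u - 4)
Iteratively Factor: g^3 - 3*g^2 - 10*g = (g - 5)*(g^2 + 2*g) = g*(g - 5)*(g + 2)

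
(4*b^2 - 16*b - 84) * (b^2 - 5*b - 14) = 4*b^4 - 36*b^3 - 60*b^2 + 644*b + 1176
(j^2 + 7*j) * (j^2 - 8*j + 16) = j^4 - j^3 - 40*j^2 + 112*j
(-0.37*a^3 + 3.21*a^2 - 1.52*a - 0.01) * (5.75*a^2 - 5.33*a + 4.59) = -2.1275*a^5 + 20.4296*a^4 - 27.5476*a^3 + 22.778*a^2 - 6.9235*a - 0.0459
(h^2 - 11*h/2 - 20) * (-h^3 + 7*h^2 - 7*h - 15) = -h^5 + 25*h^4/2 - 51*h^3/2 - 233*h^2/2 + 445*h/2 + 300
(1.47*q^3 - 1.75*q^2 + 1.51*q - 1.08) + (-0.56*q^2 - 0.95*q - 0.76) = 1.47*q^3 - 2.31*q^2 + 0.56*q - 1.84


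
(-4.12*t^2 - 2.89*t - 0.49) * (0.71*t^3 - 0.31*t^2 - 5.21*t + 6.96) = -2.9252*t^5 - 0.7747*t^4 + 22.0132*t^3 - 13.4664*t^2 - 17.5615*t - 3.4104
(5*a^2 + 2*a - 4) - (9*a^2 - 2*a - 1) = -4*a^2 + 4*a - 3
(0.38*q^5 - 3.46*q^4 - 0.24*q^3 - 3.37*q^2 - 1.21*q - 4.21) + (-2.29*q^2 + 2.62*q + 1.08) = 0.38*q^5 - 3.46*q^4 - 0.24*q^3 - 5.66*q^2 + 1.41*q - 3.13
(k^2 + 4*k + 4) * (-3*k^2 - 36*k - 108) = -3*k^4 - 48*k^3 - 264*k^2 - 576*k - 432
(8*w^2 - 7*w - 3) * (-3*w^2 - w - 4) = -24*w^4 + 13*w^3 - 16*w^2 + 31*w + 12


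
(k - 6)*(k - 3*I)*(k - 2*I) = k^3 - 6*k^2 - 5*I*k^2 - 6*k + 30*I*k + 36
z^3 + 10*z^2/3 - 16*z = z*(z - 8/3)*(z + 6)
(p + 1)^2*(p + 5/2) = p^3 + 9*p^2/2 + 6*p + 5/2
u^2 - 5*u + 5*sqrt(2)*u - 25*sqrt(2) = (u - 5)*(u + 5*sqrt(2))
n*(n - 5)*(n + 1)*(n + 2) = n^4 - 2*n^3 - 13*n^2 - 10*n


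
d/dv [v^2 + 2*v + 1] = 2*v + 2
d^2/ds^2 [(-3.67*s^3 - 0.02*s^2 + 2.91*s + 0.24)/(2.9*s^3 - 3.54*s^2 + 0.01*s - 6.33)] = (-75.6888400000001*s^6 + 147.47718*s^5 - 963.46236*s^4 + 192.67777*s^3 + 663.196554*s^2 - 1247.181246*s - 11.990238)/(24.389*s^9 - 89.3142*s^8 + 109.27722*s^7 - 204.683724*s^6 + 390.279498*s^5 - 239.077566*s^4 + 349.943923*s^3 - 425.533617*s^2 + 1.202067*s - 253.636137)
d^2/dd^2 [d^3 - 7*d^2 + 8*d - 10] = 6*d - 14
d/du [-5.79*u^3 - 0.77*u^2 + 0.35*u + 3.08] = -17.37*u^2 - 1.54*u + 0.35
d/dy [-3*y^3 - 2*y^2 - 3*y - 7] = -9*y^2 - 4*y - 3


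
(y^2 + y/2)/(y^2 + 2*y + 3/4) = 2*y/(2*y + 3)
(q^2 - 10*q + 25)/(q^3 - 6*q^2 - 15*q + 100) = 1/(q + 4)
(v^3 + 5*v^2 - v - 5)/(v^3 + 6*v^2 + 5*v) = (v - 1)/v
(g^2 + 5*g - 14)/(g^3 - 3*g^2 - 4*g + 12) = (g + 7)/(g^2 - g - 6)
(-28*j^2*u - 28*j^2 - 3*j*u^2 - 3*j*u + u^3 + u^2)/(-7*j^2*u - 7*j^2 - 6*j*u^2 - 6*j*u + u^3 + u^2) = (4*j + u)/(j + u)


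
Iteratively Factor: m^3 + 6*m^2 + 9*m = (m)*(m^2 + 6*m + 9) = m*(m + 3)*(m + 3)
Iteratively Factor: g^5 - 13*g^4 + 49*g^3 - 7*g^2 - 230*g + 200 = (g - 1)*(g^4 - 12*g^3 + 37*g^2 + 30*g - 200) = (g - 5)*(g - 1)*(g^3 - 7*g^2 + 2*g + 40) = (g - 5)^2*(g - 1)*(g^2 - 2*g - 8) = (g - 5)^2*(g - 1)*(g + 2)*(g - 4)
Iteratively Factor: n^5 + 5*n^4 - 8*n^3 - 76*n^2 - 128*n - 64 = (n + 4)*(n^4 + n^3 - 12*n^2 - 28*n - 16) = (n - 4)*(n + 4)*(n^3 + 5*n^2 + 8*n + 4) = (n - 4)*(n + 2)*(n + 4)*(n^2 + 3*n + 2) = (n - 4)*(n + 1)*(n + 2)*(n + 4)*(n + 2)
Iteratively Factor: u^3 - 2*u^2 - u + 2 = (u - 1)*(u^2 - u - 2) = (u - 1)*(u + 1)*(u - 2)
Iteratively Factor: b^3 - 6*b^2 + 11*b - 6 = (b - 2)*(b^2 - 4*b + 3) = (b - 3)*(b - 2)*(b - 1)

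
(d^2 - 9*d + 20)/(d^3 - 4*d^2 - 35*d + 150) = (d - 4)/(d^2 + d - 30)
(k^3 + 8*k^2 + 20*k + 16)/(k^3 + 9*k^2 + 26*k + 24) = (k + 2)/(k + 3)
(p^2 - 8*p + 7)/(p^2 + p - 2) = (p - 7)/(p + 2)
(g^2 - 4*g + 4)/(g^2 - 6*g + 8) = (g - 2)/(g - 4)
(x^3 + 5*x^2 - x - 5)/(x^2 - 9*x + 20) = (x^3 + 5*x^2 - x - 5)/(x^2 - 9*x + 20)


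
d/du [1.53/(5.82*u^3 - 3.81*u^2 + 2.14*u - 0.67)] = (-26.7138*u^2 + 11.6586*u - 3.2742)/(5.82*u^3 - 3.81*u^2 + 2.14*u - 0.67)^2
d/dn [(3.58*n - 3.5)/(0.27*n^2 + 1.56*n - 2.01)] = (-0.9666*n^2 + 1.89*n - 1.7358)/(0.0729*n^4 + 0.8424*n^3 + 1.3482*n^2 - 6.2712*n + 4.0401)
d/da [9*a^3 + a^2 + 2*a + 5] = 27*a^2 + 2*a + 2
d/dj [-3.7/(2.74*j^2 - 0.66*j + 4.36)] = (20.276*j - 2.442)/(2.74*j^2 - 0.66*j + 4.36)^2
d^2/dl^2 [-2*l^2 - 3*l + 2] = -4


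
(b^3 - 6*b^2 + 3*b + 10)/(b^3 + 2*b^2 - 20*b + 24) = (b^2 - 4*b - 5)/(b^2 + 4*b - 12)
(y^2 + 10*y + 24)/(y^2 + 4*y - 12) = (y + 4)/(y - 2)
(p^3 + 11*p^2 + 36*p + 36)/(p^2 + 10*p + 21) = (p^2 + 8*p + 12)/(p + 7)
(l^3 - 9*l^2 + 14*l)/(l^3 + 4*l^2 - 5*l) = (l^2 - 9*l + 14)/(l^2 + 4*l - 5)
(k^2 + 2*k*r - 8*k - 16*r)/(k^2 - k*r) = (k^2 + 2*k*r - 8*k - 16*r)/(k*(k - r))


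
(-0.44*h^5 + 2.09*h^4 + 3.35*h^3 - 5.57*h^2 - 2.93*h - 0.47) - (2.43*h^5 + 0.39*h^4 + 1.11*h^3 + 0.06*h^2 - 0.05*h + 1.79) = -2.87*h^5 + 1.7*h^4 + 2.24*h^3 - 5.63*h^2 - 2.88*h - 2.26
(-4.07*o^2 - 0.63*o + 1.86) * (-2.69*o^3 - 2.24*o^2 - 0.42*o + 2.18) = 10.9483*o^5 + 10.8115*o^4 - 1.8828*o^3 - 12.7744*o^2 - 2.1546*o + 4.0548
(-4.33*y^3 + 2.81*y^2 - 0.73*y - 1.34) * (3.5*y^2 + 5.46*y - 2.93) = -15.155*y^5 - 13.8068*y^4 + 25.4745*y^3 - 16.9091*y^2 - 5.1775*y + 3.9262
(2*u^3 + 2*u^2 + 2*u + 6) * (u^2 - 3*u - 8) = 2*u^5 - 4*u^4 - 20*u^3 - 16*u^2 - 34*u - 48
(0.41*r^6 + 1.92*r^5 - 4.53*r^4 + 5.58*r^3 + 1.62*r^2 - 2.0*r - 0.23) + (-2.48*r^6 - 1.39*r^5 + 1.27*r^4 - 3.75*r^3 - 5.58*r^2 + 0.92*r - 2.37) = -2.07*r^6 + 0.53*r^5 - 3.26*r^4 + 1.83*r^3 - 3.96*r^2 - 1.08*r - 2.6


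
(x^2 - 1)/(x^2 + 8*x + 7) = (x - 1)/(x + 7)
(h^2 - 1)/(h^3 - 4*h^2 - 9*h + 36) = (h^2 - 1)/(h^3 - 4*h^2 - 9*h + 36)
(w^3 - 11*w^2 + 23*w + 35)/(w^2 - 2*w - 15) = (w^2 - 6*w - 7)/(w + 3)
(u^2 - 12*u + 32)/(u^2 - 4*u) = (u - 8)/u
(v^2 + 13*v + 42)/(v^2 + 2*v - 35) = (v + 6)/(v - 5)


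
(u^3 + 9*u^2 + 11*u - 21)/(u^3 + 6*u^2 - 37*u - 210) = (u^2 + 2*u - 3)/(u^2 - u - 30)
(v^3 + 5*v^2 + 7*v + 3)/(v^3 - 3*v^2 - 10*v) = (v^3 + 5*v^2 + 7*v + 3)/(v*(v^2 - 3*v - 10))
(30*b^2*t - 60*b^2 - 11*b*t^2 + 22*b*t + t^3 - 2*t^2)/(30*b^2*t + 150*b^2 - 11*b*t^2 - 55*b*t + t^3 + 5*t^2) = (t - 2)/(t + 5)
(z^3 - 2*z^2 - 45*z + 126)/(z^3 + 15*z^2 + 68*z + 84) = (z^2 - 9*z + 18)/(z^2 + 8*z + 12)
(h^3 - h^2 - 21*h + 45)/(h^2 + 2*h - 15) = h - 3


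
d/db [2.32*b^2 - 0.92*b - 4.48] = 4.64*b - 0.92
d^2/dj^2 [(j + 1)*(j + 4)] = 2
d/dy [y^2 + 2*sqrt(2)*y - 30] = 2*y + 2*sqrt(2)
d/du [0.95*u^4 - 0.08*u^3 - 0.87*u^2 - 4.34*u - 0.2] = 3.8*u^3 - 0.24*u^2 - 1.74*u - 4.34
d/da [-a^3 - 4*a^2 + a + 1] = -3*a^2 - 8*a + 1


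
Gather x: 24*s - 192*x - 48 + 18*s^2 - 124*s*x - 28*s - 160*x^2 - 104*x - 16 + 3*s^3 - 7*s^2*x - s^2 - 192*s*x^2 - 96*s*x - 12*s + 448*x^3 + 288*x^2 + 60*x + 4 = 3*s^3 + 17*s^2 - 16*s + 448*x^3 + x^2*(128 - 192*s) + x*(-7*s^2 - 220*s - 236) - 60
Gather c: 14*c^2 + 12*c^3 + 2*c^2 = 12*c^3 + 16*c^2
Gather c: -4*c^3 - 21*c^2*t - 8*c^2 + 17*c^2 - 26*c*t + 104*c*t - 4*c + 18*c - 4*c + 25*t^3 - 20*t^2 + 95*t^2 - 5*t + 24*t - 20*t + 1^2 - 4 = -4*c^3 + c^2*(9 - 21*t) + c*(78*t + 10) + 25*t^3 + 75*t^2 - t - 3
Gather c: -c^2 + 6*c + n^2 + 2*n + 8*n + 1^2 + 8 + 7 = -c^2 + 6*c + n^2 + 10*n + 16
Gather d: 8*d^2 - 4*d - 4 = 8*d^2 - 4*d - 4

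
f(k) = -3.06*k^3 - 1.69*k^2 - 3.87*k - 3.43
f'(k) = -9.18*k^2 - 3.38*k - 3.87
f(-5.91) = 592.07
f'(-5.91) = -304.53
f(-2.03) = 23.06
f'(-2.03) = -34.84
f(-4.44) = 248.27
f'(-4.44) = -169.83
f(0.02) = -3.51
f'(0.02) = -3.94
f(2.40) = -64.75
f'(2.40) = -64.86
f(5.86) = -699.91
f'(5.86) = -338.91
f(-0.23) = -2.59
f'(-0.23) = -3.58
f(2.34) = -60.95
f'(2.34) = -62.05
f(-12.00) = 5087.33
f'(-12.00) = -1285.23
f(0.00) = -3.43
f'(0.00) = -3.87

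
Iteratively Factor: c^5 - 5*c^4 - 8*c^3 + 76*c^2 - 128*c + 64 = (c - 1)*(c^4 - 4*c^3 - 12*c^2 + 64*c - 64) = (c - 2)*(c - 1)*(c^3 - 2*c^2 - 16*c + 32) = (c - 2)*(c - 1)*(c + 4)*(c^2 - 6*c + 8) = (c - 2)^2*(c - 1)*(c + 4)*(c - 4)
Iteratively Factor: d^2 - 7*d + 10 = (d - 2)*(d - 5)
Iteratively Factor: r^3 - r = (r - 1)*(r^2 + r) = r*(r - 1)*(r + 1)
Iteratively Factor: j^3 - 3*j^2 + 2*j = (j)*(j^2 - 3*j + 2) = j*(j - 1)*(j - 2)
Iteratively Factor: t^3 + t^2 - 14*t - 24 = (t - 4)*(t^2 + 5*t + 6) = (t - 4)*(t + 3)*(t + 2)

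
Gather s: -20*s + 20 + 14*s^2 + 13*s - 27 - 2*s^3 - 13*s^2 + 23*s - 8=-2*s^3 + s^2 + 16*s - 15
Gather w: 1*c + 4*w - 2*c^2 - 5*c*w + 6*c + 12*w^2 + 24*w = -2*c^2 + 7*c + 12*w^2 + w*(28 - 5*c)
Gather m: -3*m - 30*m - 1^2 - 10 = -33*m - 11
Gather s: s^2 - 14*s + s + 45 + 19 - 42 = s^2 - 13*s + 22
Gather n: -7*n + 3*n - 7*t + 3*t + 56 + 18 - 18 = -4*n - 4*t + 56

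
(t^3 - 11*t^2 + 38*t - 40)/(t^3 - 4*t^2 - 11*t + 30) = (t - 4)/(t + 3)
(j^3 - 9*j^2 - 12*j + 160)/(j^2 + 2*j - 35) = (j^2 - 4*j - 32)/(j + 7)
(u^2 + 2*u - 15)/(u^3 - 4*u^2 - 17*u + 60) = (u + 5)/(u^2 - u - 20)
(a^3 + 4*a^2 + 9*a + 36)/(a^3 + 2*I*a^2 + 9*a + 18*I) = (a + 4)/(a + 2*I)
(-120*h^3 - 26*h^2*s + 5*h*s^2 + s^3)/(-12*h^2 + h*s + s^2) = (-30*h^2 + h*s + s^2)/(-3*h + s)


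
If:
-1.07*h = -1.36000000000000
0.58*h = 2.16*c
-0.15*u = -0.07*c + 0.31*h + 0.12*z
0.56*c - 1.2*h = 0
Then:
No Solution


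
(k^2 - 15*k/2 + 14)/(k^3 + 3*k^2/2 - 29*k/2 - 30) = (2*k - 7)/(2*k^2 + 11*k + 15)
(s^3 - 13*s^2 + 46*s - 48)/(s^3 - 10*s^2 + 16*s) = (s - 3)/s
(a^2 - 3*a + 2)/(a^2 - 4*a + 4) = (a - 1)/(a - 2)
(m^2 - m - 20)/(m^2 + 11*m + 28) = (m - 5)/(m + 7)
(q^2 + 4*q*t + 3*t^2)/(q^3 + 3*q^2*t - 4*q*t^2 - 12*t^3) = (q + t)/(q^2 - 4*t^2)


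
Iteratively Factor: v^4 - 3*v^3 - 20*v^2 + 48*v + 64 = (v + 1)*(v^3 - 4*v^2 - 16*v + 64) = (v - 4)*(v + 1)*(v^2 - 16) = (v - 4)^2*(v + 1)*(v + 4)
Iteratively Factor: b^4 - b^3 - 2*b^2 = (b)*(b^3 - b^2 - 2*b) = b*(b + 1)*(b^2 - 2*b) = b*(b - 2)*(b + 1)*(b)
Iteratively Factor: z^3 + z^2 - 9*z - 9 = (z + 1)*(z^2 - 9) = (z + 1)*(z + 3)*(z - 3)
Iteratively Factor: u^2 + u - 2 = (u + 2)*(u - 1)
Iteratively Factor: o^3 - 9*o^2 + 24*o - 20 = (o - 2)*(o^2 - 7*o + 10) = (o - 5)*(o - 2)*(o - 2)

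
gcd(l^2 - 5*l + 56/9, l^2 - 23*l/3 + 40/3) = l - 8/3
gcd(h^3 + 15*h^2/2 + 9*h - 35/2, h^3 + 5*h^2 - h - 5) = h^2 + 4*h - 5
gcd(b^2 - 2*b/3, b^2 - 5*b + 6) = 1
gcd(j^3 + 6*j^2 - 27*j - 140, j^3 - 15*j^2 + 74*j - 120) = j - 5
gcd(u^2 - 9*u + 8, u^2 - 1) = u - 1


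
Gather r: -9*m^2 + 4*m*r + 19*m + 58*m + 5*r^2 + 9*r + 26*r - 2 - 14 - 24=-9*m^2 + 77*m + 5*r^2 + r*(4*m + 35) - 40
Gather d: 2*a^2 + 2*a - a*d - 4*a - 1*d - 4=2*a^2 - 2*a + d*(-a - 1) - 4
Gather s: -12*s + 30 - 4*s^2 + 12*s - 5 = 25 - 4*s^2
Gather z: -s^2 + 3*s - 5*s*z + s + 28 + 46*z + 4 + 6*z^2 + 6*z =-s^2 + 4*s + 6*z^2 + z*(52 - 5*s) + 32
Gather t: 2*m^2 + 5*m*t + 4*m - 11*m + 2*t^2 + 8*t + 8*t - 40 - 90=2*m^2 - 7*m + 2*t^2 + t*(5*m + 16) - 130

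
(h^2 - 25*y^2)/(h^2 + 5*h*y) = (h - 5*y)/h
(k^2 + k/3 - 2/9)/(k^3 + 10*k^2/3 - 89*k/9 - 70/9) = (3*k - 1)/(3*k^2 + 8*k - 35)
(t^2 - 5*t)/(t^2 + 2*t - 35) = t/(t + 7)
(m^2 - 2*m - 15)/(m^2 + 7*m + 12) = (m - 5)/(m + 4)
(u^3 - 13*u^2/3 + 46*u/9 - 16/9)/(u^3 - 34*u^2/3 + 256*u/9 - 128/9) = (u - 1)/(u - 8)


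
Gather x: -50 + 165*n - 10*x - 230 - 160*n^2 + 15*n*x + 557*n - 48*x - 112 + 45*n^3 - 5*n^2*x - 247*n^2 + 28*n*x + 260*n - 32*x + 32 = 45*n^3 - 407*n^2 + 982*n + x*(-5*n^2 + 43*n - 90) - 360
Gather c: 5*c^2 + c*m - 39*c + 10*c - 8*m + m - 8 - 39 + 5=5*c^2 + c*(m - 29) - 7*m - 42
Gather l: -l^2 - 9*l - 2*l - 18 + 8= -l^2 - 11*l - 10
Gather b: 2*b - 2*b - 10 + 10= 0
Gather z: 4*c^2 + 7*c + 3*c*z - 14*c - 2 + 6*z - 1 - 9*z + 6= 4*c^2 - 7*c + z*(3*c - 3) + 3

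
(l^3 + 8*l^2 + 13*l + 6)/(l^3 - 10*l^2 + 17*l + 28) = (l^2 + 7*l + 6)/(l^2 - 11*l + 28)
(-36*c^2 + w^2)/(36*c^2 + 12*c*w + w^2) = (-6*c + w)/(6*c + w)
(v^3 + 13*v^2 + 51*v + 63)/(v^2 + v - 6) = (v^2 + 10*v + 21)/(v - 2)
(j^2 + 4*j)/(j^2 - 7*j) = (j + 4)/(j - 7)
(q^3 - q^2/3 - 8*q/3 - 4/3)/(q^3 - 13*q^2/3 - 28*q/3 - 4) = (q - 2)/(q - 6)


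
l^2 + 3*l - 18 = (l - 3)*(l + 6)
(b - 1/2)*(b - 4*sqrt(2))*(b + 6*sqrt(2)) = b^3 - b^2/2 + 2*sqrt(2)*b^2 - 48*b - sqrt(2)*b + 24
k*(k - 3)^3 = k^4 - 9*k^3 + 27*k^2 - 27*k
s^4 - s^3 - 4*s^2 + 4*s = s*(s - 2)*(s - 1)*(s + 2)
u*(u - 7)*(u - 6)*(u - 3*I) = u^4 - 13*u^3 - 3*I*u^3 + 42*u^2 + 39*I*u^2 - 126*I*u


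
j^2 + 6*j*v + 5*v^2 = (j + v)*(j + 5*v)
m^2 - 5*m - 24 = (m - 8)*(m + 3)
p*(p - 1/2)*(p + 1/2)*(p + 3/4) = p^4 + 3*p^3/4 - p^2/4 - 3*p/16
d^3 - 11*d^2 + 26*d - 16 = (d - 8)*(d - 2)*(d - 1)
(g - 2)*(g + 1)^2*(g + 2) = g^4 + 2*g^3 - 3*g^2 - 8*g - 4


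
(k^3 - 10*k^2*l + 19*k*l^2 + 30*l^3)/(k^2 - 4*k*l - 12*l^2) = (k^2 - 4*k*l - 5*l^2)/(k + 2*l)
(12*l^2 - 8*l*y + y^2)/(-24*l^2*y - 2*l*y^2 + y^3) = (-2*l + y)/(y*(4*l + y))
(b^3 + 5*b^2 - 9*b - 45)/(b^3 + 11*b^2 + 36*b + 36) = (b^2 + 2*b - 15)/(b^2 + 8*b + 12)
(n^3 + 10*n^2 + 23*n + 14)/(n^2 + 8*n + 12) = (n^2 + 8*n + 7)/(n + 6)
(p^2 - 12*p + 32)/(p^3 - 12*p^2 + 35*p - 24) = (p - 4)/(p^2 - 4*p + 3)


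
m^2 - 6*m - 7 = (m - 7)*(m + 1)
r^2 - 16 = (r - 4)*(r + 4)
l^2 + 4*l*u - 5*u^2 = (l - u)*(l + 5*u)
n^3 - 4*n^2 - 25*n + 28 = (n - 7)*(n - 1)*(n + 4)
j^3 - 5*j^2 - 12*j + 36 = (j - 6)*(j - 2)*(j + 3)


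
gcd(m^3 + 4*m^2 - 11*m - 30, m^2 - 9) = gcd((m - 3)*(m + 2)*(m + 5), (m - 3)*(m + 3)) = m - 3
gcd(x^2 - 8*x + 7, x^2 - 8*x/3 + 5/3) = x - 1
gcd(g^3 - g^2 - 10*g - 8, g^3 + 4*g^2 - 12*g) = 1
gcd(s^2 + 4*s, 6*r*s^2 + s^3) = s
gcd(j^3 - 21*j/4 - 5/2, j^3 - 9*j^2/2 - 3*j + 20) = j^2 - j/2 - 5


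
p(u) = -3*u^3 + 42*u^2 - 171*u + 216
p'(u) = -9*u^2 + 84*u - 171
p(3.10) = 0.15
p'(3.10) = 2.91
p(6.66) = 53.85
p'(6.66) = -10.76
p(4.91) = 33.82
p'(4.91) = 24.47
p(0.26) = 174.33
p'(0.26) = -149.77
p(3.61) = 4.90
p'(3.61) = 14.95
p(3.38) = 2.00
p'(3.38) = 10.10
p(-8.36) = 6333.75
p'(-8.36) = -1502.25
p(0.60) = 127.87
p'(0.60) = -123.84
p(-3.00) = 1188.00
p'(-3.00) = -504.00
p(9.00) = -108.00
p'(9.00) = -144.00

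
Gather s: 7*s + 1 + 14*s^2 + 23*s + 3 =14*s^2 + 30*s + 4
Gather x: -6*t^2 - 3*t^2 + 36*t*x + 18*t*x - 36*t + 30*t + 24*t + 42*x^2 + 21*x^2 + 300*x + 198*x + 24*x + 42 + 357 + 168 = -9*t^2 + 18*t + 63*x^2 + x*(54*t + 522) + 567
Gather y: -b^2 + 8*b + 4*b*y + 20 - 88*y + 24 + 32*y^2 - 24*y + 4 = -b^2 + 8*b + 32*y^2 + y*(4*b - 112) + 48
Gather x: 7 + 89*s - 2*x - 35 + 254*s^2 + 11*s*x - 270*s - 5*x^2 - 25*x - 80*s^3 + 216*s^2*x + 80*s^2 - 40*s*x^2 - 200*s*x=-80*s^3 + 334*s^2 - 181*s + x^2*(-40*s - 5) + x*(216*s^2 - 189*s - 27) - 28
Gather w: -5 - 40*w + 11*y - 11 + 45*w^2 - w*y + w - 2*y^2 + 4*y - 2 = 45*w^2 + w*(-y - 39) - 2*y^2 + 15*y - 18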